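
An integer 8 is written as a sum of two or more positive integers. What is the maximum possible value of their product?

Let m[k] be the best product for length k (with at least one cut). For each first piece i, the rest contributes max(k−i, m[k−i]).
m[2] = 1*max(1,0) = 1*1 = 1
m[3] = 1*max(2,1) = 1*2 = 2
m[4] = 2*max(2,1) = 2*2 = 4
m[5] = 2*max(3,2) = 2*3 = 6
m[6] = 3*max(3,2) = 3*3 = 9
m[7] = 2*max(5,6) = 2*6 = 12
m[8] = 2*max(6,9) = 2*9 = 18
One optimal split: 3 + 3 + 2; product 3*3*2 = 18.

18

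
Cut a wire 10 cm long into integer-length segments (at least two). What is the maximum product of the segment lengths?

36

Let P[k] be the best product for length k (with at least one cut). For each first piece i, the rest contributes max(k−i, P[k−i]).
Small cases: P[2]=1.
P[3] = max(1*2, 2*1) = 2
P[4] = max(1*3, 2*2, 3*1) = 4
P[5] = max(1*4, 2*3, 3*2, 4*1) = 6
P[6] = max(1*6, 2*4, 3*3, 4*2, 5*1) = 9
P[7] = max(1*9, 2*6, 3*4, 4*3, 5*2, 6*1) = 12
P[8] = max(1*12, 2*9, 3*6, …, 6*2, 7*1) = 18
P[9] = max(1*18, 2*12, 3*9, …, 7*2, 8*1) = 27
P[10] = max(1*27, 2*18, 3*12, …, 8*2, 9*1) = 36
One optimal split: 3 + 3 + 2 + 2; product 3*3*2*2 = 36.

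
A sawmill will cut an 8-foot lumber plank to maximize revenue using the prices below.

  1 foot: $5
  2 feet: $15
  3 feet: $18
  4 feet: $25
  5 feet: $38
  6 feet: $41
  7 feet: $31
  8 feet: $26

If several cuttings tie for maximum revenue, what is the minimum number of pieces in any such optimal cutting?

4

Build r[k] bottom-up: r[k] = max over allowed piece i of (p[i] + r[k−i]).
r[1] = 5
r[2] = max(5+5, 15+0) = 15
r[3] = max(5+15, 15+5, 18+0) = 20
r[4] = max(5+20, 15+15, 18+5, 25+0) = 30
r[5] = max(5+30, 15+20, 18+15, 25+5, 38+0) = 38
r[6] = max(5+38, 15+30, 18+20, 25+15, 38+5, 41+0) = 45
r[7] = max(5+45, 15+38, 18+30, …, 41+5, 31+0) = 53
r[8] = max(5+53, 15+45, 18+38, …, 31+5, 26+0) = 60
Maximum revenue is $60.
Now minimize piece count subject to staying optimal: for each k, pieces[k] = 1 + min over i with p[i]+r[k−i]=r[k] of pieces[k−i].
pieces[5] = 1
pieces[6] = 3
pieces[7] = 2
pieces[8] = 4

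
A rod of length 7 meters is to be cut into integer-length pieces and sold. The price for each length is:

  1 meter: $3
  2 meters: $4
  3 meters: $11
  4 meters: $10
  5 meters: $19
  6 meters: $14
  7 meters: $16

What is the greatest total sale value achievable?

Consider every possible first cut. best[k] is the best of p[i]+best[k−i] over all sellable i≤k.
best[1] = 3
best[2] = 6  (first piece 1, then best[1]=3)
best[3] = 11
best[4] = 14  (first piece 1, then best[3]=11)
best[5] = 19
best[6] = 22  (first piece 1, then best[5]=19)
best[7] = 25  (first piece 1, then best[6]=22)
One optimal cutting: 5 + 1 + 1 → $19 + $3 + $3 = $25.

25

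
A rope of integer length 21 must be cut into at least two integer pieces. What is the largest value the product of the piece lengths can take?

2187

Define f[k] = max over 1≤i<k of i · max(k−i, f[k−i]); the inner max lets the remainder stay uncut if that's better.
f[2] = 1×max(1,0) = 1×1 = 1
f[3] = max(1×2, 2×1) = 2
f[4] = max(1×3, 2×2, 3×1) = 4
f[5] = max(1×4, 2×3, 3×2, 4×1) = 6
f[6] = max(1×6, 2×4, 3×3, 4×2, 5×1) = 9
f[7] = max(1×9, 2×6, 3×4, 4×3, 5×2, 6×1) = 12
f[8] = max(1×12, 2×9, 3×6, …, 6×2, 7×1) = 18
f[9] = max(1×18, 2×12, 3×9, …, 7×2, 8×1) = 27
f[10] = max(1×27, 2×18, 3×12, …, 8×2, 9×1) = 36
f[11] = max(1×36, 2×27, 3×18, …, 9×2, 10×1) = 54
f[12] = max(1×54, 2×36, 3×27, …, 10×2, 11×1) = 81
f[13] = max(1×81, 2×54, 3×36, …, 11×2, 12×1) = 108
f[14] = max(1×108, 2×81, 3×54, …, 12×2, 13×1) = 162
f[15] = max(1×162, 2×108, 3×81, …, 13×2, 14×1) = 243
f[16] = max(1×243, 2×162, 3×108, …, 14×2, 15×1) = 324
f[17] = max(1×324, 2×243, 3×162, …, 15×2, 16×1) = 486
f[18] = max(1×486, 2×324, 3×243, …, 16×2, 17×1) = 729
f[19] = max(1×729, 2×486, 3×324, …, 17×2, 18×1) = 972
f[20] = max(1×972, 2×729, 3×486, …, 18×2, 19×1) = 1458
f[21] = max(1×1458, 2×972, 3×729, …, 19×2, 20×1) = 2187
One optimal split: 3 + 3 + 3 + 3 + 3 + 3 + 3; product 3×3×3×3×3×3×3 = 2187.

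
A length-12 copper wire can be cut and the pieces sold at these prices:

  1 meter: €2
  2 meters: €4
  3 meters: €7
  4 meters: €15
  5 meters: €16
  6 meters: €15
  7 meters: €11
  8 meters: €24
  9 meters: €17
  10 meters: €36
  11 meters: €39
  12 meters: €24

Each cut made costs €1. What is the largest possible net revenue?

Build r[k] bottom-up: r[k] = max over allowed piece i of (p[i] + r[k−i]) − 1 per cut.
r[1] = 2
r[2] = max(2+2-1, 4+0) = 4
r[3] = max(2+4-1, 4+2-1, 7+0) = 7
r[4] = max(2+7-1, 4+4-1, 7+2-1, 15+0) = 15
r[5] = max(2+15-1, 4+7-1, 7+4-1, 15+2-1, 16+0) = 16
r[6] = max(2+16-1, 4+15-1, 7+7-1, 15+4-1, 16+2-1, 15+0) = 18
r[7] = max(2+18-1, 4+16-1, 7+15-1, …, 15+2-1, 11+0) = 21
r[8] = max(2+21-1, 4+18-1, 7+16-1, …, 11+2-1, 24+0) = 29
r[9] = max(2+29-1, 4+21-1, 7+18-1, …, 24+2-1, 17+0) = 30
r[10] = max(2+30-1, 4+29-1, 7+21-1, …, 17+2-1, 36+0) = 36
r[11] = max(2+36-1, 4+30-1, 7+29-1, …, 36+2-1, 39+0) = 39
r[12] = max(2+39-1, 4+36-1, 7+30-1, …, 39+2-1, 24+0) = 43
One optimal plan: pieces 4 + 4 + 4 (2 cuts) → €45 − €2 = €43.

43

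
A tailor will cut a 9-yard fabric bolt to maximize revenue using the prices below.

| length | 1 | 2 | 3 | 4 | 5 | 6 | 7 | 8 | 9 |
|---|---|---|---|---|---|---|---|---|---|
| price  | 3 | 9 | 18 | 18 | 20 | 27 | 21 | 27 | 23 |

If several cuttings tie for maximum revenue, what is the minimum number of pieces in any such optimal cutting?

3

Let r[k] be the best obtainable value from length k. For each k, try every first piece i and keep the best of price[i] + r[k−i].
r[1] = 3
r[2] = 9
r[3] = 18
r[4] = 21  (first piece 1, then r[3]=18)
r[5] = 27  (first piece 2, then r[3]=18)
r[6] = 36  (first piece 3, then r[3]=18)
r[7] = 39  (first piece 1, then r[6]=36)
r[8] = 45  (first piece 2, then r[6]=36)
r[9] = 54  (first piece 3, then r[6]=36)
Maximum revenue is $54.
Now minimize piece count subject to staying optimal: for each k, pieces[k] = 1 + min over i with p[i]+r[k−i]=r[k] of pieces[k−i].
pieces[6] = 2
pieces[7] = 3
pieces[8] = 3
pieces[9] = 3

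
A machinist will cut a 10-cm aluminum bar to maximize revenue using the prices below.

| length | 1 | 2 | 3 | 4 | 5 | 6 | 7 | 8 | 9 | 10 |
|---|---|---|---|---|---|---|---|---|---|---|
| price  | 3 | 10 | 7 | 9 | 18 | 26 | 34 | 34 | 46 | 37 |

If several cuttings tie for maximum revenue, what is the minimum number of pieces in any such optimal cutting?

5

Let r[k] be the best obtainable value from length k. For each k, try every first piece i and keep the best of price[i] + r[k−i].
r[1] = 3
r[2] = max(3+3, 10+0) = 10
r[3] = max(3+10, 10+3, 7+0) = 13
r[4] = max(3+13, 10+10, 7+3, 9+0) = 20
r[5] = max(3+20, 10+13, 7+10, 9+3, 18+0) = 23
r[6] = max(3+23, 10+20, 7+13, 9+10, 18+3, 26+0) = 30
r[7] = max(3+30, 10+23, 7+20, …, 26+3, 34+0) = 34
r[8] = max(3+34, 10+30, 7+23, …, 34+3, 34+0) = 40
r[9] = max(3+40, 10+34, 7+30, …, 34+3, 46+0) = 46
r[10] = max(3+46, 10+40, 7+34, …, 46+3, 37+0) = 50
Maximum revenue is $50.
Now minimize piece count subject to staying optimal: for each k, pieces[k] = 1 + min over i with p[i]+r[k−i]=r[k] of pieces[k−i].
pieces[7] = 1
pieces[8] = 4
pieces[9] = 1
pieces[10] = 5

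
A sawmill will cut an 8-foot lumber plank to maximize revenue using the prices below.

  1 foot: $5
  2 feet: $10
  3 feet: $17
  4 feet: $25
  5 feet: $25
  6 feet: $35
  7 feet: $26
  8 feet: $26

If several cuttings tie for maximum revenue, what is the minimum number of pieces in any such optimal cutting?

Consider every possible first cut. r[k] is the best of p[i]+r[k−i] over all sellable i≤k.
r[1] = 5
r[2] = max(5+5, 10+0) = 10
r[3] = max(5+10, 10+5, 17+0) = 17
r[4] = max(5+17, 10+10, 17+5, 25+0) = 25
r[5] = max(5+25, 10+17, 17+10, 25+5, 25+0) = 30
r[6] = max(5+30, 10+25, 17+17, 25+10, 25+5, 35+0) = 35
r[7] = max(5+35, 10+30, 17+25, …, 35+5, 26+0) = 42
r[8] = max(5+42, 10+35, 17+30, …, 26+5, 26+0) = 50
Maximum revenue is $50.
Now minimize piece count subject to staying optimal: for each k, pieces[k] = 1 + min over i with p[i]+r[k−i]=r[k] of pieces[k−i].
pieces[5] = 2
pieces[6] = 1
pieces[7] = 2
pieces[8] = 2

2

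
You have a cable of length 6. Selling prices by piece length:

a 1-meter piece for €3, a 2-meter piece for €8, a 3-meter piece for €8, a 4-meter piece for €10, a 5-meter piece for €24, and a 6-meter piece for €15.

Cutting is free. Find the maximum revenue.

27

Build best[k] bottom-up: best[k] = max over allowed piece i of (p[i] + best[k−i]).
best[1] = 3
best[2] = 8
best[3] = 11  (first piece 1, then best[2]=8)
best[4] = 16  (first piece 2, then best[2]=8)
best[5] = 24
best[6] = 27  (first piece 1, then best[5]=24)
One optimal cutting: 5 + 1 → €24 + €3 = €27.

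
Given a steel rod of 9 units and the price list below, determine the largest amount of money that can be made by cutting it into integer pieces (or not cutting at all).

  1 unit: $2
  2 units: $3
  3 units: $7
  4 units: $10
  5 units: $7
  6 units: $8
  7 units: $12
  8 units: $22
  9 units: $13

Let v[k] be the best obtainable value from length k. For each k, try every first piece i and keep the best of price[i] + v[k−i].
v[1] = 2
v[2] = max(2+2, 3+0) = 4
v[3] = max(2+4, 3+2, 7+0) = 7
v[4] = max(2+7, 3+4, 7+2, 10+0) = 10
v[5] = max(2+10, 3+7, 7+4, 10+2, 7+0) = 12
v[6] = max(2+12, 3+10, 7+7, 10+4, 7+2, 8+0) = 14
v[7] = max(2+14, 3+12, 7+10, …, 8+2, 12+0) = 17
v[8] = max(2+17, 3+14, 7+12, …, 12+2, 22+0) = 22
v[9] = max(2+22, 3+17, 7+14, …, 22+2, 13+0) = 24
One optimal cutting: 8 + 1 → $22 + $2 = $24.

24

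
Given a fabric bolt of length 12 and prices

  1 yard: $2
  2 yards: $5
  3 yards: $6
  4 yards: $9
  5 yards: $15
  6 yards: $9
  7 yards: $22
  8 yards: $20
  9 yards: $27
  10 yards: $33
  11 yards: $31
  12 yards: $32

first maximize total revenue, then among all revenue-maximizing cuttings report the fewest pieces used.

Let r[k] be the best obtainable value from length k. For each k, try every first piece i and keep the best of price[i] + r[k−i].
r[1] = 2
r[2] = 5
r[3] = 7  (first piece 1, then r[2]=5)
r[4] = 10  (first piece 2, then r[2]=5)
r[5] = 15
r[6] = 17  (first piece 1, then r[5]=15)
r[7] = 22
r[8] = 24  (first piece 1, then r[7]=22)
r[9] = 27  (first piece 2, then r[7]=22)
r[10] = 33
r[11] = 35  (first piece 1, then r[10]=33)
r[12] = 38  (first piece 2, then r[10]=33)
Maximum revenue is $38.
Now minimize piece count subject to staying optimal: for each k, pieces[k] = 1 + min over i with p[i]+r[k−i]=r[k] of pieces[k−i].
pieces[9] = 1
pieces[10] = 1
pieces[11] = 2
pieces[12] = 2

2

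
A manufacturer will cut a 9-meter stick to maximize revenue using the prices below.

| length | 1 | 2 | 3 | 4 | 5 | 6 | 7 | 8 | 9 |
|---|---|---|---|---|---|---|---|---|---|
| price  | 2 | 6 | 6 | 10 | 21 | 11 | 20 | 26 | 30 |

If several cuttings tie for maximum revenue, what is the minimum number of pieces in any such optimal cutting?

3

Let r[k] be the best obtainable value from length k. For each k, try every first piece i and keep the best of price[i] + r[k−i].
r[1] = 2
r[2] = max(2+2, 6+0) = 6
r[3] = max(2+6, 6+2, 6+0) = 8
r[4] = max(2+8, 6+6, 6+2, 10+0) = 12
r[5] = max(2+12, 6+8, 6+6, 10+2, 21+0) = 21
r[6] = max(2+21, 6+12, 6+8, 10+6, 21+2, 11+0) = 23
r[7] = max(2+23, 6+21, 6+12, …, 11+2, 20+0) = 27
r[8] = max(2+27, 6+23, 6+21, …, 20+2, 26+0) = 29
r[9] = max(2+29, 6+27, 6+23, …, 26+2, 30+0) = 33
Maximum revenue is €33.
Now minimize piece count subject to staying optimal: for each k, pieces[k] = 1 + min over i with p[i]+r[k−i]=r[k] of pieces[k−i].
pieces[6] = 2
pieces[7] = 2
pieces[8] = 3
pieces[9] = 3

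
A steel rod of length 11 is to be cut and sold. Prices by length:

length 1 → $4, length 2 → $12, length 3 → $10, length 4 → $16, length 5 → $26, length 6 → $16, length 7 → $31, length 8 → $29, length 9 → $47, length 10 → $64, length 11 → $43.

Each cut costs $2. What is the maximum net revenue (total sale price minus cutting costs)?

Build net[k] bottom-up: net[k] = max over allowed piece i of (p[i] + net[k−i]) − 2 per cut.
net[1] = 4
net[2] = 12
net[3] = 14  (first piece 1, then net[2]=12)
net[4] = 22  (first piece 2, then net[2]=12)
net[5] = 26
net[6] = 32  (first piece 2, then net[4]=22)
net[7] = 36  (first piece 2, then net[5]=26)
net[8] = 42  (first piece 2, then net[6]=32)
net[9] = 47
net[10] = 64
net[11] = 66  (first piece 1, then net[10]=64)
One optimal plan: pieces 10 + 1 (1 cut) → $68 − $2 = $66.

66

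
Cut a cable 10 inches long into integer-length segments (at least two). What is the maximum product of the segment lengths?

Define m[k] = max over 1≤i<k of i · max(k−i, m[k−i]); the inner max lets the remainder stay uncut if that's better.
m[2] = 1·max(1,0) = 1·1 = 1
m[3] = max(1·2, 2·1) = 2
m[4] = max(1·3, 2·2, 3·1) = 4
m[5] = max(1·4, 2·3, 3·2, 4·1) = 6
m[6] = max(1·6, 2·4, 3·3, 4·2, 5·1) = 9
m[7] = max(1·9, 2·6, 3·4, 4·3, 5·2, 6·1) = 12
m[8] = max(1·12, 2·9, 3·6, …, 6·2, 7·1) = 18
m[9] = max(1·18, 2·12, 3·9, …, 7·2, 8·1) = 27
m[10] = max(1·27, 2·18, 3·12, …, 8·2, 9·1) = 36
One optimal split: 3 + 3 + 2 + 2; product 3·3·2·2 = 36.

36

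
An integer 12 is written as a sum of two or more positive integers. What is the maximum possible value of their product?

Fill prod[k] for k=2..12: at each k try every first piece i and multiply by the better of (k−i) uncut or prod[k−i].
prod[2] = 1×max(1,0) = 1×1 = 1
prod[3] = 1×max(2,1) = 1×2 = 2
prod[4] = 2×max(2,1) = 2×2 = 4
prod[5] = 2×max(3,2) = 2×3 = 6
prod[6] = 3×max(3,2) = 3×3 = 9
prod[7] = 2×max(5,6) = 2×6 = 12
prod[8] = 2×max(6,9) = 2×9 = 18
prod[9] = 3×max(6,9) = 3×9 = 27
prod[10] = 2×max(8,18) = 2×18 = 36
prod[11] = 2×max(9,27) = 2×27 = 54
prod[12] = 3×max(9,27) = 3×27 = 81
One optimal split: 3 + 3 + 3 + 3; product 3×3×3×3 = 81.

81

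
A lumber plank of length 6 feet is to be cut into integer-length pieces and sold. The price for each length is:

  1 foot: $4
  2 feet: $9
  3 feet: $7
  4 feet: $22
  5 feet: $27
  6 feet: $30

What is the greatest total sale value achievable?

Build best[k] bottom-up: best[k] = max over allowed piece i of (p[i] + best[k−i]).
best[1] = 4
best[2] = max(4+4, 9+0) = 9
best[3] = max(4+9, 9+4, 7+0) = 13
best[4] = max(4+13, 9+9, 7+4, 22+0) = 22
best[5] = max(4+22, 9+13, 7+9, 22+4, 27+0) = 27
best[6] = max(4+27, 9+22, 7+13, 22+9, 27+4, 30+0) = 31
One optimal cutting: 5 + 1 → $27 + $4 = $31.

31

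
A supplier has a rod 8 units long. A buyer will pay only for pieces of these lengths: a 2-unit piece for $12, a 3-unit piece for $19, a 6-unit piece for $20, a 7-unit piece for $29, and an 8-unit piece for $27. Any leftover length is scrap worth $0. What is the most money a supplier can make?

50

Let best[k] be the best obtainable value from length k. For each k, try every first piece i and keep the best of price[i] + best[k−i].
best[1] = 0
best[2] = 12
best[3] = 19
best[4] = 24  (first piece 2, then best[2]=12)
best[5] = 31  (first piece 2, then best[3]=19)
best[6] = 38  (first piece 3, then best[3]=19)
best[7] = 43  (first piece 2, then best[5]=31)
best[8] = 50  (first piece 2, then best[6]=38)
One optimal cutting: 3 + 3 + 2 → $50.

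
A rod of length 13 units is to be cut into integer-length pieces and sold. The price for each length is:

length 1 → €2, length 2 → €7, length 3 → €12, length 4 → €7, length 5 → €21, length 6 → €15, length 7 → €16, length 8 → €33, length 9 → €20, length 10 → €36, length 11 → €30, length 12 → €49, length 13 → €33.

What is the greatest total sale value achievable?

Build r[k] bottom-up: r[k] = max over allowed piece i of (p[i] + r[k−i]).
r[1] = 2
r[2] = 7
r[3] = 12
r[4] = 14  (first piece 1, then r[3]=12)
r[5] = 21
r[6] = 24  (first piece 3, then r[3]=12)
r[7] = 28  (first piece 2, then r[5]=21)
r[8] = 33  (first piece 3, then r[5]=21)
r[9] = 36  (first piece 3, then r[6]=24)
r[10] = 42  (first piece 5, then r[5]=21)
r[11] = 45  (first piece 3, then r[8]=33)
r[12] = 49  (first piece 2, then r[10]=42)
r[13] = 54  (first piece 3, then r[10]=42)
One optimal cutting: 5 + 5 + 3 → €21 + €21 + €12 = €54.

54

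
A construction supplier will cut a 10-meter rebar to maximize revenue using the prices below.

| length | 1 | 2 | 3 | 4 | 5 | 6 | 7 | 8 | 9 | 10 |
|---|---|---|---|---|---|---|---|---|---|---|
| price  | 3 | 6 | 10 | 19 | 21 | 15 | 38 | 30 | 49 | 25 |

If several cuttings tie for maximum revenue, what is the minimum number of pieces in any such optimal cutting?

2

Build r[k] bottom-up: r[k] = max over allowed piece i of (p[i] + r[k−i]).
r[1] = 3
r[2] = 6  (first piece 1, then r[1]=3)
r[3] = 10
r[4] = 19
r[5] = 22  (first piece 1, then r[4]=19)
r[6] = 25  (first piece 1, then r[5]=22)
r[7] = 38
r[8] = 41  (first piece 1, then r[7]=38)
r[9] = 49
r[10] = 52  (first piece 1, then r[9]=49)
Maximum revenue is ₹52.
Now minimize piece count subject to staying optimal: for each k, pieces[k] = 1 + min over i with p[i]+r[k−i]=r[k] of pieces[k−i].
pieces[7] = 1
pieces[8] = 2
pieces[9] = 1
pieces[10] = 2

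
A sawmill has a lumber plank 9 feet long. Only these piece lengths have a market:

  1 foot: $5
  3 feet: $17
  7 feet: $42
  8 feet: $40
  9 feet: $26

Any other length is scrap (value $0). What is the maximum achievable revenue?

52

Build best[k] bottom-up: best[k] = max over allowed piece i of (p[i] + best[k−i]).
best[1] = 5
best[2] = 10  (first piece 1, then best[1]=5)
best[3] = 17
best[4] = 22  (first piece 1, then best[3]=17)
best[5] = 27  (first piece 1, then best[4]=22)
best[6] = 34  (first piece 3, then best[3]=17)
best[7] = 42
best[8] = 47  (first piece 1, then best[7]=42)
best[9] = 52  (first piece 1, then best[8]=47)
One optimal cutting: 7 + 1 + 1 → $52.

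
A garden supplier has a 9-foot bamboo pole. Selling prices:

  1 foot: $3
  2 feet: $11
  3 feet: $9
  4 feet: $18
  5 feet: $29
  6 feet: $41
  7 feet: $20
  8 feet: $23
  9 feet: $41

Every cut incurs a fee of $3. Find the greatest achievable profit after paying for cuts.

Let net[k] be the best obtainable value from length k. For each k, try every first piece i and keep the best of price[i] + net[k−i] minus the 3 cut fee when i<k.
net[1] = 3
net[2] = max(3+3-3, 11+0) = 11
net[3] = max(3+11-3, 11+3-3, 9+0) = 11
net[4] = max(3+11-3, 11+11-3, 9+3-3, 18+0) = 19
net[5] = max(3+19-3, 11+11-3, 9+11-3, 18+3-3, 29+0) = 29
net[6] = max(3+29-3, 11+19-3, 9+11-3, 18+11-3, 29+3-3, 41+0) = 41
net[7] = max(3+41-3, 11+29-3, 9+19-3, …, 41+3-3, 20+0) = 41
net[8] = max(3+41-3, 11+41-3, 9+29-3, …, 20+3-3, 23+0) = 49
net[9] = max(3+49-3, 11+41-3, 9+41-3, …, 23+3-3, 41+0) = 49
One optimal plan: pieces 6 + 2 + 1 (2 cuts) → $55 − $6 = $49.

49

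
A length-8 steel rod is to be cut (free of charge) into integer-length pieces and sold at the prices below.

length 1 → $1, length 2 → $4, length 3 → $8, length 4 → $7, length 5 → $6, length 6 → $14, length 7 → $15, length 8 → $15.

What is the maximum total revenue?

20

Build best[k] bottom-up: best[k] = max over allowed piece i of (p[i] + best[k−i]).
best[1] = 1
best[2] = 4
best[3] = 8
best[4] = 9  (first piece 1, then best[3]=8)
best[5] = 12  (first piece 2, then best[3]=8)
best[6] = 16  (first piece 3, then best[3]=8)
best[7] = 17  (first piece 1, then best[6]=16)
best[8] = 20  (first piece 2, then best[6]=16)
One optimal cutting: 3 + 3 + 2 → $8 + $8 + $4 = $20.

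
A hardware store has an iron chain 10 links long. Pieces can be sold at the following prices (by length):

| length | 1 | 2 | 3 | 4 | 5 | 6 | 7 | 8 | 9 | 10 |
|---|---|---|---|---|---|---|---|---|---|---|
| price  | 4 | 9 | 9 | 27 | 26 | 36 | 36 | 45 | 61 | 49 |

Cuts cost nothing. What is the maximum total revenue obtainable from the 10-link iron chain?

65

Build r[k] bottom-up: r[k] = max over allowed piece i of (p[i] + r[k−i]).
r[1] = 4
r[2] = max(4+4, 9+0) = 9
r[3] = max(4+9, 9+4, 9+0) = 13
r[4] = max(4+13, 9+9, 9+4, 27+0) = 27
r[5] = max(4+27, 9+13, 9+9, 27+4, 26+0) = 31
r[6] = max(4+31, 9+27, 9+13, 27+9, 26+4, 36+0) = 36
r[7] = max(4+36, 9+31, 9+27, …, 36+4, 36+0) = 40
r[8] = max(4+40, 9+36, 9+31, …, 36+4, 45+0) = 54
r[9] = max(4+54, 9+40, 9+36, …, 45+4, 61+0) = 61
r[10] = max(4+61, 9+54, 9+40, …, 61+4, 49+0) = 65
One optimal cutting: 9 + 1 → $61 + $4 = $65.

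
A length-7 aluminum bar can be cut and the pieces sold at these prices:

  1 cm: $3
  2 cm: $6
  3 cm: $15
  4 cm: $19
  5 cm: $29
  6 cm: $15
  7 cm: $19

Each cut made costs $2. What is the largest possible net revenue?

33

Consider every possible first cut. v[k] is the best of p[i]+v[k−i] over all sellable i≤k, charging 2 whenever i<k.
v[1] = 3
v[2] = max(3+3-2, 6+0) = 6
v[3] = max(3+6-2, 6+3-2, 15+0) = 15
v[4] = max(3+15-2, 6+6-2, 15+3-2, 19+0) = 19
v[5] = max(3+19-2, 6+15-2, 15+6-2, 19+3-2, 29+0) = 29
v[6] = max(3+29-2, 6+19-2, 15+15-2, 19+6-2, 29+3-2, 15+0) = 30
v[7] = max(3+30-2, 6+29-2, 15+19-2, …, 15+3-2, 19+0) = 33
One optimal plan: pieces 5 + 2 (1 cut) → $35 − $2 = $33.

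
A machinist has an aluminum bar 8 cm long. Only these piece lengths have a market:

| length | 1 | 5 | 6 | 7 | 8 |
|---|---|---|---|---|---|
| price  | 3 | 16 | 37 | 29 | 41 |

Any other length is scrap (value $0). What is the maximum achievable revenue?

Consider every possible first cut. best[k] is the best of p[i]+best[k−i] over all sellable i≤k.
best[1] = 3
best[2] = 6  (first piece 1, then best[1]=3)
best[3] = 9  (first piece 1, then best[2]=6)
best[4] = 12  (first piece 1, then best[3]=9)
best[5] = 16
best[6] = 37
best[7] = 40  (first piece 1, then best[6]=37)
best[8] = 43  (first piece 1, then best[7]=40)
One optimal cutting: 6 + 1 + 1 → $43.

43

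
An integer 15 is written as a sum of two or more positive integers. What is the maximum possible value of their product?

Define prod[k] = max over 1≤i<k of i · max(k−i, prod[k−i]); the inner max lets the remainder stay uncut if that's better.
prod[2] = 1*max(1,0) = 1*1 = 1
prod[3] = 1*max(2,1) = 1*2 = 2
prod[4] = 2*max(2,1) = 2*2 = 4
prod[5] = 2*max(3,2) = 2*3 = 6
prod[6] = 3*max(3,2) = 3*3 = 9
prod[7] = 2*max(5,6) = 2*6 = 12
prod[8] = 2*max(6,9) = 2*9 = 18
prod[9] = 3*max(6,9) = 3*9 = 27
prod[10] = 2*max(8,18) = 2*18 = 36
prod[11] = 2*max(9,27) = 2*27 = 54
prod[12] = 3*max(9,27) = 3*27 = 81
prod[13] = 2*max(11,54) = 2*54 = 108
prod[14] = 2*max(12,81) = 2*81 = 162
prod[15] = 3*max(12,81) = 3*81 = 243
One optimal split: 3 + 3 + 3 + 3 + 3; product 3*3*3*3*3 = 243.

243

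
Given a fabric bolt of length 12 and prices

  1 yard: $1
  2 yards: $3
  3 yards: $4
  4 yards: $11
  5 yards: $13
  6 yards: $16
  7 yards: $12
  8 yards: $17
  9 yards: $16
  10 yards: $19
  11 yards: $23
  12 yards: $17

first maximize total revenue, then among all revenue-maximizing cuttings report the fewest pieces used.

Consider every possible first cut. r[k] is the best of p[i]+r[k−i] over all sellable i≤k.
r[1] = 1
r[2] = 3
r[3] = 4  (first piece 1, then r[2]=3)
r[4] = 11
r[5] = 13
r[6] = 16
r[7] = 17  (first piece 1, then r[6]=16)
r[8] = 22  (first piece 4, then r[4]=11)
r[9] = 24  (first piece 4, then r[5]=13)
r[10] = 27  (first piece 4, then r[6]=16)
r[11] = 29  (first piece 5, then r[6]=16)
r[12] = 33  (first piece 4, then r[8]=22)
Maximum revenue is $33.
Now minimize piece count subject to staying optimal: for each k, pieces[k] = 1 + min over i with p[i]+r[k−i]=r[k] of pieces[k−i].
pieces[9] = 2
pieces[10] = 2
pieces[11] = 2
pieces[12] = 3

3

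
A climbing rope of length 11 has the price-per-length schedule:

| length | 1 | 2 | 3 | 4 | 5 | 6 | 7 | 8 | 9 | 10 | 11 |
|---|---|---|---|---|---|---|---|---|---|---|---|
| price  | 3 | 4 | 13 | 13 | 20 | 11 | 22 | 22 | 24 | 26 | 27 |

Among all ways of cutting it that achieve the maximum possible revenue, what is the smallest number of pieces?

3

Let r[k] be the best obtainable value from length k. For each k, try every first piece i and keep the best of price[i] + r[k−i].
r[1] = 3
r[2] = max(3+3, 4+0) = 6
r[3] = max(3+6, 4+3, 13+0) = 13
r[4] = max(3+13, 4+6, 13+3, 13+0) = 16
r[5] = max(3+16, 4+13, 13+6, 13+3, 20+0) = 20
r[6] = max(3+20, 4+16, 13+13, 13+6, 20+3, 11+0) = 26
r[7] = max(3+26, 4+20, 13+16, …, 11+3, 22+0) = 29
r[8] = max(3+29, 4+26, 13+20, …, 22+3, 22+0) = 33
r[9] = max(3+33, 4+29, 13+26, …, 22+3, 24+0) = 39
r[10] = max(3+39, 4+33, 13+29, …, 24+3, 26+0) = 42
r[11] = max(3+42, 4+39, 13+33, …, 26+3, 27+0) = 46
Maximum revenue is €46.
Now minimize piece count subject to staying optimal: for each k, pieces[k] = 1 + min over i with p[i]+r[k−i]=r[k] of pieces[k−i].
pieces[8] = 2
pieces[9] = 3
pieces[10] = 4
pieces[11] = 3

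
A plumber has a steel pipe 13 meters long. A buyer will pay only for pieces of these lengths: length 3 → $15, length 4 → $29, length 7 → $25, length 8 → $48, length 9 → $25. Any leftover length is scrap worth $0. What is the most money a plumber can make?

Consider every possible first cut. best[k] is the best of p[i]+best[k−i] over all sellable i≤k.
best[1] = 0
best[2] = 0
best[3] = 15
best[4] = 29
best[5] = 29
best[6] = 30  (first piece 3, then best[3]=15)
best[7] = 44  (first piece 3, then best[4]=29)
best[8] = 58  (first piece 4, then best[4]=29)
best[9] = 58
best[10] = 59  (first piece 3, then best[7]=44)
best[11] = 73  (first piece 3, then best[8]=58)
best[12] = 87  (first piece 4, then best[8]=58)
best[13] = 87
One optimal cutting: pieces 4 + 4 + 4 with 1 meter of scrap → $87.

87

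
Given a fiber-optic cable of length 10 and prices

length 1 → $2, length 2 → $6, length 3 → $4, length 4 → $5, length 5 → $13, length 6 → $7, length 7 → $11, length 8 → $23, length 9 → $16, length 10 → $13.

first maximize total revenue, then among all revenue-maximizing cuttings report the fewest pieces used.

5

Let r[k] be the best obtainable value from length k. For each k, try every first piece i and keep the best of price[i] + r[k−i].
r[1] = 2
r[2] = 6
r[3] = 8  (first piece 1, then r[2]=6)
r[4] = 12  (first piece 2, then r[2]=6)
r[5] = 14  (first piece 1, then r[4]=12)
r[6] = 18  (first piece 2, then r[4]=12)
r[7] = 20  (first piece 1, then r[6]=18)
r[8] = 24  (first piece 2, then r[6]=18)
r[9] = 26  (first piece 1, then r[8]=24)
r[10] = 30  (first piece 2, then r[8]=24)
Maximum revenue is $30.
Now minimize piece count subject to staying optimal: for each k, pieces[k] = 1 + min over i with p[i]+r[k−i]=r[k] of pieces[k−i].
pieces[7] = 4
pieces[8] = 4
pieces[9] = 5
pieces[10] = 5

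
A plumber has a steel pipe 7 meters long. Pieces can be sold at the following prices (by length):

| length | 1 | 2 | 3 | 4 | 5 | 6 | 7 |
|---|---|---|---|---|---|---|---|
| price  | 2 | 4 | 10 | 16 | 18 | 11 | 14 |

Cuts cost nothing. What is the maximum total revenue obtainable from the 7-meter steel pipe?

26

Let R[k] be the best obtainable value from length k. For each k, try every first piece i and keep the best of price[i] + R[k−i].
R[1] = 2
R[2] = max(2+2, 4+0) = 4
R[3] = max(2+4, 4+2, 10+0) = 10
R[4] = max(2+10, 4+4, 10+2, 16+0) = 16
R[5] = max(2+16, 4+10, 10+4, 16+2, 18+0) = 18
R[6] = max(2+18, 4+16, 10+10, 16+4, 18+2, 11+0) = 20
R[7] = max(2+20, 4+18, 10+16, …, 11+2, 14+0) = 26
One optimal cutting: 4 + 3 → $16 + $10 = $26.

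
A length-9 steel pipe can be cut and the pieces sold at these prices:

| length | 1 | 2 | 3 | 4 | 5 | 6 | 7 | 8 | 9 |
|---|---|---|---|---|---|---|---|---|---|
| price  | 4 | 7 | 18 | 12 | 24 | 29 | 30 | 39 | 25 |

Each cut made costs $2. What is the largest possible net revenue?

50

Build r[k] bottom-up: r[k] = max over allowed piece i of (p[i] + r[k−i]) − 2 per cut.
r[1] = 4
r[2] = max(4+4-2, 7+0) = 7
r[3] = max(4+7-2, 7+4-2, 18+0) = 18
r[4] = max(4+18-2, 7+7-2, 18+4-2, 12+0) = 20
r[5] = max(4+20-2, 7+18-2, 18+7-2, 12+4-2, 24+0) = 24
r[6] = max(4+24-2, 7+20-2, 18+18-2, 12+7-2, 24+4-2, 29+0) = 34
r[7] = max(4+34-2, 7+24-2, 18+20-2, …, 29+4-2, 30+0) = 36
r[8] = max(4+36-2, 7+34-2, 18+24-2, …, 30+4-2, 39+0) = 40
r[9] = max(4+40-2, 7+36-2, 18+34-2, …, 39+4-2, 25+0) = 50
One optimal plan: pieces 3 + 3 + 3 (2 cuts) → $54 − $4 = $50.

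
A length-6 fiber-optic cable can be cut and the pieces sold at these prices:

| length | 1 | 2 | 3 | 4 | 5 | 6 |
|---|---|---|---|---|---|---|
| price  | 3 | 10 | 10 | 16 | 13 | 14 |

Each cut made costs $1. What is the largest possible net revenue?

28

Build v[k] bottom-up: v[k] = max over allowed piece i of (p[i] + v[k−i]) − 1 per cut.
v[1] = 3
v[2] = max(3+3-1, 10+0) = 10
v[3] = max(3+10-1, 10+3-1, 10+0) = 12
v[4] = max(3+12-1, 10+10-1, 10+3-1, 16+0) = 19
v[5] = max(3+19-1, 10+12-1, 10+10-1, 16+3-1, 13+0) = 21
v[6] = max(3+21-1, 10+19-1, 10+12-1, 16+10-1, 13+3-1, 14+0) = 28
One optimal plan: pieces 2 + 2 + 2 (2 cuts) → $30 − $2 = $28.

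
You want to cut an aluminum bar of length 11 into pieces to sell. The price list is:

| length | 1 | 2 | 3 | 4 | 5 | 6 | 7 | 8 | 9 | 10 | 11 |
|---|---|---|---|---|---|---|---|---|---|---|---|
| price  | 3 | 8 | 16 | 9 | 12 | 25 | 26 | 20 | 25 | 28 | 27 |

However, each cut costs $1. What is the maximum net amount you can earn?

53

Let net[k] be the best obtainable value from length k. For each k, try every first piece i and keep the best of price[i] + net[k−i] minus the 1 cut fee when i<k.
net[1] = 3
net[2] = max(3+3-1, 8+0) = 8
net[3] = max(3+8-1, 8+3-1, 16+0) = 16
net[4] = max(3+16-1, 8+8-1, 16+3-1, 9+0) = 18
net[5] = max(3+18-1, 8+16-1, 16+8-1, 9+3-1, 12+0) = 23
net[6] = max(3+23-1, 8+18-1, 16+16-1, 9+8-1, 12+3-1, 25+0) = 31
net[7] = max(3+31-1, 8+23-1, 16+18-1, …, 25+3-1, 26+0) = 33
net[8] = max(3+33-1, 8+31-1, 16+23-1, …, 26+3-1, 20+0) = 38
net[9] = max(3+38-1, 8+33-1, 16+31-1, …, 20+3-1, 25+0) = 46
net[10] = max(3+46-1, 8+38-1, 16+33-1, …, 25+3-1, 28+0) = 48
net[11] = max(3+48-1, 8+46-1, 16+38-1, …, 28+3-1, 27+0) = 53
One optimal plan: pieces 3 + 3 + 3 + 2 (3 cuts) → $56 − $3 = $53.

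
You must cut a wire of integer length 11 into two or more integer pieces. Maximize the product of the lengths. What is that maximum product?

Define m[k] = max over 1≤i<k of i · max(k−i, m[k−i]); the inner max lets the remainder stay uncut if that's better.
m[2] = 1*max(1,0) = 1*1 = 1
m[3] = max(1*2, 2*1) = 2
m[4] = max(1*3, 2*2, 3*1) = 4
m[5] = max(1*4, 2*3, 3*2, 4*1) = 6
m[6] = max(1*6, 2*4, 3*3, 4*2, 5*1) = 9
m[7] = max(1*9, 2*6, 3*4, 4*3, 5*2, 6*1) = 12
m[8] = max(1*12, 2*9, 3*6, …, 6*2, 7*1) = 18
m[9] = max(1*18, 2*12, 3*9, …, 7*2, 8*1) = 27
m[10] = max(1*27, 2*18, 3*12, …, 8*2, 9*1) = 36
m[11] = max(1*36, 2*27, 3*18, …, 9*2, 10*1) = 54
One optimal split: 3 + 3 + 3 + 2; product 3*3*3*2 = 54.

54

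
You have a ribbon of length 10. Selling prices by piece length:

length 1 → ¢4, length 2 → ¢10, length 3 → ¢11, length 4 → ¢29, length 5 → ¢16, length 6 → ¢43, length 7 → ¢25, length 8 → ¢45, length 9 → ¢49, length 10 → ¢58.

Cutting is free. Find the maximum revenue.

72

Let best[k] be the best obtainable value from length k. For each k, try every first piece i and keep the best of price[i] + best[k−i].
best[1] = 4
best[2] = 10
best[3] = 14  (first piece 1, then best[2]=10)
best[4] = 29
best[5] = 33  (first piece 1, then best[4]=29)
best[6] = 43
best[7] = 47  (first piece 1, then best[6]=43)
best[8] = 58  (first piece 4, then best[4]=29)
best[9] = 62  (first piece 1, then best[8]=58)
best[10] = 72  (first piece 4, then best[6]=43)
One optimal cutting: 6 + 4 → ¢43 + ¢29 = ¢72.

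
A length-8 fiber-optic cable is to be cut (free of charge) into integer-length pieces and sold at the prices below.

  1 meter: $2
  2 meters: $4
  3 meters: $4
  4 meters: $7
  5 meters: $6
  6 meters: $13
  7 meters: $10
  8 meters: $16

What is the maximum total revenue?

Let r[k] be the best obtainable value from length k. For each k, try every first piece i and keep the best of price[i] + r[k−i].
r[1] = 2
r[2] = max(2+2, 4+0) = 4
r[3] = max(2+4, 4+2, 4+0) = 6
r[4] = max(2+6, 4+4, 4+2, 7+0) = 8
r[5] = max(2+8, 4+6, 4+4, 7+2, 6+0) = 10
r[6] = max(2+10, 4+8, 4+6, 7+4, 6+2, 13+0) = 13
r[7] = max(2+13, 4+10, 4+8, …, 13+2, 10+0) = 15
r[8] = max(2+15, 4+13, 4+10, …, 10+2, 16+0) = 17
One optimal cutting: 6 + 1 + 1 → $13 + $2 + $2 = $17.

17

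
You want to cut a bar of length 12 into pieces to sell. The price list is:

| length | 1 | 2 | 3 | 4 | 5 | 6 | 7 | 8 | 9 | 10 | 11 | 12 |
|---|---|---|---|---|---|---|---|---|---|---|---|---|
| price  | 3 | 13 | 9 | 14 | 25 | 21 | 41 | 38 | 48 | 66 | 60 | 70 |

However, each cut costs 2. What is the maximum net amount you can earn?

77

Consider every possible first cut. r[k] is the best of p[i]+r[k−i] over all sellable i≤k, charging 2 whenever i<k.
r[1] = 3
r[2] = max(3+3-2, 13+0) = 13
r[3] = max(3+13-2, 13+3-2, 9+0) = 14
r[4] = max(3+14-2, 13+13-2, 9+3-2, 14+0) = 24
r[5] = max(3+24-2, 13+14-2, 9+13-2, 14+3-2, 25+0) = 25
r[6] = max(3+25-2, 13+24-2, 9+14-2, 14+13-2, 25+3-2, 21+0) = 35
r[7] = max(3+35-2, 13+25-2, 9+24-2, …, 21+3-2, 41+0) = 41
r[8] = max(3+41-2, 13+35-2, 9+25-2, …, 41+3-2, 38+0) = 46
r[9] = max(3+46-2, 13+41-2, 9+35-2, …, 38+3-2, 48+0) = 52
r[10] = max(3+52-2, 13+46-2, 9+41-2, …, 48+3-2, 66+0) = 66
r[11] = max(3+66-2, 13+52-2, 9+46-2, …, 66+3-2, 60+0) = 67
r[12] = max(3+67-2, 13+66-2, 9+52-2, …, 60+3-2, 70+0) = 77
One optimal plan: pieces 10 + 2 (1 cut) → 79 − 2 = 77.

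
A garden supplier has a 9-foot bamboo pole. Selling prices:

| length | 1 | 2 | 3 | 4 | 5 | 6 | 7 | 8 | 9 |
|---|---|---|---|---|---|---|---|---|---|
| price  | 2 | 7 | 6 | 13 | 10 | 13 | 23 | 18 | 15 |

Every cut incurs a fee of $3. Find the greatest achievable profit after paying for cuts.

27

Build r[k] bottom-up: r[k] = max over allowed piece i of (p[i] + r[k−i]) − 3 per cut.
r[1] = 2
r[2] = 7
r[3] = 6  (first piece 1, then r[2]=7)
r[4] = 13
r[5] = 12  (first piece 1, then r[4]=13)
r[6] = 17  (first piece 2, then r[4]=13)
r[7] = 23
r[8] = 23  (first piece 4, then r[4]=13)
r[9] = 27  (first piece 2, then r[7]=23)
One optimal plan: pieces 7 + 2 (1 cut) → $30 − $3 = $27.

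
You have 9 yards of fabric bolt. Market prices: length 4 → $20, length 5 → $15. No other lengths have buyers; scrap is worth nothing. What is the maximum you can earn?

Let r[k] be the best obtainable value from length k. For each k, try every first piece i and keep the best of price[i] + r[k−i].
r[1] = 0
r[2] = 0
r[3] = 0
r[4] = 20
r[5] = 20
r[6] = 20
r[7] = 20
r[8] = 40  (first piece 4, then r[4]=20)
r[9] = 40
One optimal cutting: pieces 4 + 4 with 1 yard of scrap → $40.

40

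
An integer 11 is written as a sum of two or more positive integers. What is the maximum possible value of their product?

54

Fill g[k] for k=2..11: at each k try every first piece i and multiply by the better of (k−i) uncut or g[k−i].
g[2] = 1·max(1,0) = 1·1 = 1
g[3] = 1·max(2,1) = 1·2 = 2
g[4] = 2·max(2,1) = 2·2 = 4
g[5] = 2·max(3,2) = 2·3 = 6
g[6] = 3·max(3,2) = 3·3 = 9
g[7] = 2·max(5,6) = 2·6 = 12
g[8] = 2·max(6,9) = 2·9 = 18
g[9] = 3·max(6,9) = 3·9 = 27
g[10] = 2·max(8,18) = 2·18 = 36
g[11] = 2·max(9,27) = 2·27 = 54
One optimal split: 3 + 3 + 3 + 2; product 3·3·3·2 = 54.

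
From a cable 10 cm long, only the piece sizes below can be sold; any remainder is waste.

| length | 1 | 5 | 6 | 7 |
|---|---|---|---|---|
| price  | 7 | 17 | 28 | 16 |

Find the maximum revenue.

70

Build f[k] bottom-up: f[k] = max over allowed piece i of (p[i] + f[k−i]).
f[1] = 7
f[2] = 14  (first piece 1, then f[1]=7)
f[3] = 21  (first piece 1, then f[2]=14)
f[4] = 28  (first piece 1, then f[3]=21)
f[5] = 35  (first piece 1, then f[4]=28)
f[6] = 42  (first piece 1, then f[5]=35)
f[7] = 49  (first piece 1, then f[6]=42)
f[8] = 56  (first piece 1, then f[7]=49)
f[9] = 63  (first piece 1, then f[8]=56)
f[10] = 70  (first piece 1, then f[9]=63)
One optimal cutting: 1 + 1 + 1 + 1 + 1 + 1 + 1 + 1 + 1 + 1 → 70.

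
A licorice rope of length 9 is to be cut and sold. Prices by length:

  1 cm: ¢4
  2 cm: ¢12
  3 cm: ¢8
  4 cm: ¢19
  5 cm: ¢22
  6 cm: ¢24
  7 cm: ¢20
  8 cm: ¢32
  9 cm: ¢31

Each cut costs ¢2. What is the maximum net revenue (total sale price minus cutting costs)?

Let net[k] be the best obtainable value from length k. For each k, try every first piece i and keep the best of price[i] + net[k−i] minus the 2 cut fee when i<k.
net[1] = 4
net[2] = 12
net[3] = 14  (first piece 1, then net[2]=12)
net[4] = 22  (first piece 2, then net[2]=12)
net[5] = 24  (first piece 1, then net[4]=22)
net[6] = 32  (first piece 2, then net[4]=22)
net[7] = 34  (first piece 1, then net[6]=32)
net[8] = 42  (first piece 2, then net[6]=32)
net[9] = 44  (first piece 1, then net[8]=42)
One optimal plan: pieces 2 + 2 + 2 + 2 + 1 (4 cuts) → ¢52 − ¢8 = ¢44.

44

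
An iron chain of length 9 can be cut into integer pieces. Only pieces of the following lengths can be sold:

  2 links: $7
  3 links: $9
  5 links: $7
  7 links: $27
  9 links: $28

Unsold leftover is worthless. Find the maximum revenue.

34

Let best[k] be the best obtainable value from length k. For each k, try every first piece i and keep the best of price[i] + best[k−i].
best[1] = 0
best[2] = 7
best[3] = 9
best[4] = 14  (first piece 2, then best[2]=7)
best[5] = 16  (first piece 2, then best[3]=9)
best[6] = 21  (first piece 2, then best[4]=14)
best[7] = 27
best[8] = 28  (first piece 2, then best[6]=21)
best[9] = 34  (first piece 2, then best[7]=27)
One optimal cutting: 7 + 2 → $34.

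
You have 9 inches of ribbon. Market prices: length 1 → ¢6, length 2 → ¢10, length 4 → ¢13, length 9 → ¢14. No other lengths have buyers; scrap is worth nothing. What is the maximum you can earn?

54

Build r[k] bottom-up: r[k] = max over allowed piece i of (p[i] + r[k−i]).
r[1] = 6
r[2] = max(6+6, 10+0) = 12
r[3] = max(6+12, 10+6) = 18
r[4] = max(6+18, 10+12, 13+0) = 24
r[5] = max(6+24, 10+18, 13+6) = 30
r[6] = max(6+30, 10+24, 13+12) = 36
r[7] = max(6+36, 10+30, 13+18) = 42
r[8] = max(6+42, 10+36, 13+24) = 48
r[9] = max(6+48, 10+42, 13+30, 14+0) = 54
One optimal cutting: 1 + 1 + 1 + 1 + 1 + 1 + 1 + 1 + 1 → ¢54.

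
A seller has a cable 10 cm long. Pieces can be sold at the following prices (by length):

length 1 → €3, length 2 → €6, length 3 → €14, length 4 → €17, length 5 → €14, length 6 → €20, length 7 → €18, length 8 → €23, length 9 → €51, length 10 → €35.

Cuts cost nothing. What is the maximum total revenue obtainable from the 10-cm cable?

Consider every possible first cut. v[k] is the best of p[i]+v[k−i] over all sellable i≤k.
v[1] = 3
v[2] = 6  (first piece 1, then v[1]=3)
v[3] = 14
v[4] = 17  (first piece 1, then v[3]=14)
v[5] = 20  (first piece 1, then v[4]=17)
v[6] = 28  (first piece 3, then v[3]=14)
v[7] = 31  (first piece 1, then v[6]=28)
v[8] = 34  (first piece 1, then v[7]=31)
v[9] = 51
v[10] = 54  (first piece 1, then v[9]=51)
One optimal cutting: 9 + 1 → €51 + €3 = €54.

54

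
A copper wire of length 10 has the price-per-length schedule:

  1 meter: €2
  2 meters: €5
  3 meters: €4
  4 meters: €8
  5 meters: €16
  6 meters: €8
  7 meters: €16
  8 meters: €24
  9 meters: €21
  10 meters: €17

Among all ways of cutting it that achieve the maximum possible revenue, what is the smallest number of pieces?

Let r[k] be the best obtainable value from length k. For each k, try every first piece i and keep the best of price[i] + r[k−i].
r[1] = 2
r[2] = max(2+2, 5+0) = 5
r[3] = max(2+5, 5+2, 4+0) = 7
r[4] = max(2+7, 5+5, 4+2, 8+0) = 10
r[5] = max(2+10, 5+7, 4+5, 8+2, 16+0) = 16
r[6] = max(2+16, 5+10, 4+7, 8+5, 16+2, 8+0) = 18
r[7] = max(2+18, 5+16, 4+10, …, 8+2, 16+0) = 21
r[8] = max(2+21, 5+18, 4+16, …, 16+2, 24+0) = 24
r[9] = max(2+24, 5+21, 4+18, …, 24+2, 21+0) = 26
r[10] = max(2+26, 5+24, 4+21, …, 21+2, 17+0) = 32
Maximum revenue is €32.
Now minimize piece count subject to staying optimal: for each k, pieces[k] = 1 + min over i with p[i]+r[k−i]=r[k] of pieces[k−i].
pieces[7] = 2
pieces[8] = 1
pieces[9] = 2
pieces[10] = 2

2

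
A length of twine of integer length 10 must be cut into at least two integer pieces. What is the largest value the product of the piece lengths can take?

Let f[k] be the best product for length k (with at least one cut). For each first piece i, the rest contributes max(k−i, f[k−i]).
f[2] = 1×max(1,0) = 1×1 = 1
f[3] = 1×max(2,1) = 1×2 = 2
f[4] = 2×max(2,1) = 2×2 = 4
f[5] = 2×max(3,2) = 2×3 = 6
f[6] = 3×max(3,2) = 3×3 = 9
f[7] = 2×max(5,6) = 2×6 = 12
f[8] = 2×max(6,9) = 2×9 = 18
f[9] = 3×max(6,9) = 3×9 = 27
f[10] = 2×max(8,18) = 2×18 = 36
One optimal split: 3 + 3 + 2 + 2; product 3×3×2×2 = 36.

36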